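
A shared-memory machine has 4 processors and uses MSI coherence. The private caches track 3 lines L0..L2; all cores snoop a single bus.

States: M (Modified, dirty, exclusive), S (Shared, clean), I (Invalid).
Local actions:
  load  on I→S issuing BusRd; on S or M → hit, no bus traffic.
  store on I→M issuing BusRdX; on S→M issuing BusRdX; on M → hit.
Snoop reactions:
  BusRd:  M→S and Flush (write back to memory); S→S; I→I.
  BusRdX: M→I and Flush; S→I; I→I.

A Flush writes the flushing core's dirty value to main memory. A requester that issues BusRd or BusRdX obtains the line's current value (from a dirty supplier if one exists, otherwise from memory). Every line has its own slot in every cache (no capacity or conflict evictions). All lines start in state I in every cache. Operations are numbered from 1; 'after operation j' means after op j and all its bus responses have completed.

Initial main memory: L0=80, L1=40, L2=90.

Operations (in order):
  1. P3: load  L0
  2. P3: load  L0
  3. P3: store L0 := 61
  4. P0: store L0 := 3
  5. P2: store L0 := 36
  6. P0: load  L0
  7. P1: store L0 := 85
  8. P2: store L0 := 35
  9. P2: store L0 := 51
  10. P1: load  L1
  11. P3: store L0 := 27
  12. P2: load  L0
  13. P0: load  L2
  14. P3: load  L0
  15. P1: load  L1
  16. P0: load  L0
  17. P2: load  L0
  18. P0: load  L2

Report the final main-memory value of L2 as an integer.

memory[L2] = 90

1. P3: load  L0  bus=[BusRd]  L0: P0=I P1=I P2=I P3=S  mem[L0]=80
2. P3: load  L0  bus=[-]  L0: P0=I P1=I P2=I P3=S  mem[L0]=80
3. P3: store L0 := 61  bus=[BusRdX]  L0: P0=I P1=I P2=I P3=M  mem[L0]=80
4. P0: store L0 := 3  bus=[BusRdX,Flush]  L0: P0=M P1=I P2=I P3=I  mem[L0]=61
5. P2: store L0 := 36  bus=[BusRdX,Flush]  L0: P0=I P1=I P2=M P3=I  mem[L0]=3
6. P0: load  L0  bus=[BusRd,Flush]  L0: P0=S P1=I P2=S P3=I  mem[L0]=36
7. P1: store L0 := 85  bus=[BusRdX]  L0: P0=I P1=M P2=I P3=I  mem[L0]=36
8. P2: store L0 := 35  bus=[BusRdX,Flush]  L0: P0=I P1=I P2=M P3=I  mem[L0]=85
9. P2: store L0 := 51  bus=[-]  L0: P0=I P1=I P2=M P3=I  mem[L0]=85
10. P1: load  L1  bus=[BusRd]  L1: P0=I P1=S P2=I P3=I  mem[L1]=40
11. P3: store L0 := 27  bus=[BusRdX,Flush]  L0: P0=I P1=I P2=I P3=M  mem[L0]=51
12. P2: load  L0  bus=[BusRd,Flush]  L0: P0=I P1=I P2=S P3=S  mem[L0]=27
13. P0: load  L2  bus=[BusRd]  L2: P0=S P1=I P2=I P3=I  mem[L2]=90
14. P3: load  L0  bus=[-]  L0: P0=I P1=I P2=S P3=S  mem[L0]=27
15. P1: load  L1  bus=[-]  L1: P0=I P1=S P2=I P3=I  mem[L1]=40
16. P0: load  L0  bus=[BusRd]  L0: P0=S P1=I P2=S P3=S  mem[L0]=27
17. P2: load  L0  bus=[-]  L0: P0=S P1=I P2=S P3=S  mem[L0]=27
18. P0: load  L2  bus=[-]  L2: P0=S P1=I P2=I P3=I  mem[L2]=90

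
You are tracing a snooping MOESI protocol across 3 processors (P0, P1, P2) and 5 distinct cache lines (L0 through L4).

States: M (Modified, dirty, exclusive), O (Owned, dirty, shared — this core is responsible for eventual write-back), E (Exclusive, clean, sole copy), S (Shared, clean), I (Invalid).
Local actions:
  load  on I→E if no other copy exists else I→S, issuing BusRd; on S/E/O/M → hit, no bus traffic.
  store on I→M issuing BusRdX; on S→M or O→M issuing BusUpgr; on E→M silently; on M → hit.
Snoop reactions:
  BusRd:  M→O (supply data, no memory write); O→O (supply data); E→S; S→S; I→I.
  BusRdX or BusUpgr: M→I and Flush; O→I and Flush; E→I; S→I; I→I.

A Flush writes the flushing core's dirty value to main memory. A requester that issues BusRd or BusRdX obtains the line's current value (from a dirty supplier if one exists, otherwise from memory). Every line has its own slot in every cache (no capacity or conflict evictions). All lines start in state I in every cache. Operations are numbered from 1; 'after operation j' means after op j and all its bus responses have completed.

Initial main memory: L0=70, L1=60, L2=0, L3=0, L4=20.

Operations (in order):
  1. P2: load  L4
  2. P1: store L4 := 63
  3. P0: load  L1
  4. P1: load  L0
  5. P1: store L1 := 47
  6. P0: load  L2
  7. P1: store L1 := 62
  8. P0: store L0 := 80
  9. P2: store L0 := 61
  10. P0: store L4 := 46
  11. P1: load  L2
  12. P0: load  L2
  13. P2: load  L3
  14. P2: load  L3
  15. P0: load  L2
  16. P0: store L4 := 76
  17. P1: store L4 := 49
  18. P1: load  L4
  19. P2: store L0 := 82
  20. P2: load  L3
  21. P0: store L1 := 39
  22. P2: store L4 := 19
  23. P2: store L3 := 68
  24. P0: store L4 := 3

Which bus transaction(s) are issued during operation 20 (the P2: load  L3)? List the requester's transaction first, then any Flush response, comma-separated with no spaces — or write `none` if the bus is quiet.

step 1: P2: load  L4  ⟶  IIE  (L4)  txn=BusRd  M[L4]=20
step 2: P1: store L4 := 63  ⟶  IMI  (L4)  txn=BusRdX  M[L4]=20
step 3: P0: load  L1  ⟶  EII  (L1)  txn=BusRd  M[L1]=60
step 4: P1: load  L0  ⟶  IEI  (L0)  txn=BusRd  M[L0]=70
step 5: P1: store L1 := 47  ⟶  IMI  (L1)  txn=BusRdX  M[L1]=60
step 6: P0: load  L2  ⟶  EII  (L2)  txn=BusRd  M[L2]=0
step 7: P1: store L1 := 62  ⟶  IMI  (L1)  txn=∅  M[L1]=60
step 8: P0: store L0 := 80  ⟶  MII  (L0)  txn=BusRdX  M[L0]=70
step 9: P2: store L0 := 61  ⟶  IIM  (L0)  txn=BusRdX+Flush  M[L0]=80
step 10: P0: store L4 := 46  ⟶  MII  (L4)  txn=BusRdX+Flush  M[L4]=63
step 11: P1: load  L2  ⟶  SSI  (L2)  txn=BusRd  M[L2]=0
step 12: P0: load  L2  ⟶  SSI  (L2)  txn=∅  M[L2]=0
step 13: P2: load  L3  ⟶  IIE  (L3)  txn=BusRd  M[L3]=0
step 14: P2: load  L3  ⟶  IIE  (L3)  txn=∅  M[L3]=0
step 15: P0: load  L2  ⟶  SSI  (L2)  txn=∅  M[L2]=0
step 16: P0: store L4 := 76  ⟶  MII  (L4)  txn=∅  M[L4]=63
step 17: P1: store L4 := 49  ⟶  IMI  (L4)  txn=BusRdX+Flush  M[L4]=76
step 18: P1: load  L4  ⟶  IMI  (L4)  txn=∅  M[L4]=76
step 19: P2: store L0 := 82  ⟶  IIM  (L0)  txn=∅  M[L0]=80
step 20: P2: load  L3  ⟶  IIE  (L3)  txn=∅  M[L3]=0
step 21: P0: store L1 := 39  ⟶  MII  (L1)  txn=BusRdX+Flush  M[L1]=62
step 22: P2: store L4 := 19  ⟶  IIM  (L4)  txn=BusRdX+Flush  M[L4]=49
step 23: P2: store L3 := 68  ⟶  IIM  (L3)  txn=∅  M[L3]=0
step 24: P0: store L4 := 3  ⟶  MII  (L4)  txn=BusRdX+Flush  M[L4]=19

bus = none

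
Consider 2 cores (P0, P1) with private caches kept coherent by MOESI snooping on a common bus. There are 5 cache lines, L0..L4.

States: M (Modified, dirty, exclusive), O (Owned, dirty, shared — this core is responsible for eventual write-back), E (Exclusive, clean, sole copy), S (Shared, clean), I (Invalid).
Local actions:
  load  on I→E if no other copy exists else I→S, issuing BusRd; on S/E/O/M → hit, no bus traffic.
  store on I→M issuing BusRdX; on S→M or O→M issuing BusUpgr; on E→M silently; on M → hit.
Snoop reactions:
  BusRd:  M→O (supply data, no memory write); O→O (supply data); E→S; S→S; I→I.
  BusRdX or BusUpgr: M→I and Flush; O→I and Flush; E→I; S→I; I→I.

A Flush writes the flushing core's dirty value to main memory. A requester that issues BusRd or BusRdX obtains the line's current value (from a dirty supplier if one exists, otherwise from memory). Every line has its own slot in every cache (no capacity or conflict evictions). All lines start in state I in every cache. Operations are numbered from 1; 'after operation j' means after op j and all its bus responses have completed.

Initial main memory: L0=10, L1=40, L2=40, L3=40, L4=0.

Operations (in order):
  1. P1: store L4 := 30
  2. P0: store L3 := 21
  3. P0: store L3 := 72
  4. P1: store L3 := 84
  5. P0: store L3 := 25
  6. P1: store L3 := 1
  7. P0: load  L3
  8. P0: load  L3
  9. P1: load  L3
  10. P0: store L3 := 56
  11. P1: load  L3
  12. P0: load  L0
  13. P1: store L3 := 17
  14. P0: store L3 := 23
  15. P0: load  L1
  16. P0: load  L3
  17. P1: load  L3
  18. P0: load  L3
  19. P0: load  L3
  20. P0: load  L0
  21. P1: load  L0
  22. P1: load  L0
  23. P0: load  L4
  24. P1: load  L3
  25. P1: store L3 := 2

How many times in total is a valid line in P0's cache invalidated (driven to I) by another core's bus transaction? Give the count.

invalidations = 4

  op1 P1: store L4 := 30 → I/M on L4; bus BusRdX; mem=0
  op2 P0: store L3 := 21 → M/I on L3; bus BusRdX; mem=40
  op3 P0: store L3 := 72 → M/I on L3; bus (none); mem=40
  op4 P1: store L3 := 84 → I/M on L3; bus BusRdX Flush; mem=72
  op5 P0: store L3 := 25 → M/I on L3; bus BusRdX Flush; mem=84
  op6 P1: store L3 := 1 → I/M on L3; bus BusRdX Flush; mem=25
  op7 P0: load  L3 → S/O on L3; bus BusRd; mem=25
  op8 P0: load  L3 → S/O on L3; bus (none); mem=25
  op9 P1: load  L3 → S/O on L3; bus (none); mem=25
  op10 P0: store L3 := 56 → M/I on L3; bus BusUpgr Flush; mem=1
  op11 P1: load  L3 → O/S on L3; bus BusRd; mem=1
  op12 P0: load  L0 → E/I on L0; bus BusRd; mem=10
  op13 P1: store L3 := 17 → I/M on L3; bus BusUpgr Flush; mem=56
  op14 P0: store L3 := 23 → M/I on L3; bus BusRdX Flush; mem=17
  op15 P0: load  L1 → E/I on L1; bus BusRd; mem=40
  op16 P0: load  L3 → M/I on L3; bus (none); mem=17
  op17 P1: load  L3 → O/S on L3; bus BusRd; mem=17
  op18 P0: load  L3 → O/S on L3; bus (none); mem=17
  op19 P0: load  L3 → O/S on L3; bus (none); mem=17
  op20 P0: load  L0 → E/I on L0; bus (none); mem=10
  op21 P1: load  L0 → S/S on L0; bus BusRd; mem=10
  op22 P1: load  L0 → S/S on L0; bus (none); mem=10
  op23 P0: load  L4 → S/O on L4; bus BusRd; mem=0
  op24 P1: load  L3 → O/S on L3; bus (none); mem=17
  op25 P1: store L3 := 2 → I/M on L3; bus BusUpgr Flush; mem=23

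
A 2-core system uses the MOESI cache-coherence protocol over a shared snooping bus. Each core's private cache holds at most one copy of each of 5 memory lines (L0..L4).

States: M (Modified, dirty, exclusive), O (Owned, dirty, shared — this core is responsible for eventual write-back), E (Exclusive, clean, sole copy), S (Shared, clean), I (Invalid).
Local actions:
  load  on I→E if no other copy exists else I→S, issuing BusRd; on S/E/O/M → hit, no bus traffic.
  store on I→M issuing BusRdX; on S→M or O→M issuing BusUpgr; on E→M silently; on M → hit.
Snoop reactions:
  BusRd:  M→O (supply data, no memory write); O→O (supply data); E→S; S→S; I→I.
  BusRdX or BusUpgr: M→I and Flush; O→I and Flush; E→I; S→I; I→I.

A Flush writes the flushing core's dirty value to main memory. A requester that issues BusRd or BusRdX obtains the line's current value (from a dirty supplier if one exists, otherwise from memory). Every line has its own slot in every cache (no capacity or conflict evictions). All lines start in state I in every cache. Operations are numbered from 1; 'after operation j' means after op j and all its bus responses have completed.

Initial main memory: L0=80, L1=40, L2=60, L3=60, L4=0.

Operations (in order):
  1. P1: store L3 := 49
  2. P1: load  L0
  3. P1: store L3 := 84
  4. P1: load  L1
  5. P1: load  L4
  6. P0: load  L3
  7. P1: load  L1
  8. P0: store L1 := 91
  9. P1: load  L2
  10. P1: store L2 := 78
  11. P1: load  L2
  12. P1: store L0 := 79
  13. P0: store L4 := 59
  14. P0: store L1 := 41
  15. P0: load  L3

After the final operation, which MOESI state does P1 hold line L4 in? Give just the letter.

state = I

  op1 P1: store L3 := 49 → I/M on L3; bus BusRdX; mem=60
  op2 P1: load  L0 → I/E on L0; bus BusRd; mem=80
  op3 P1: store L3 := 84 → I/M on L3; bus (none); mem=60
  op4 P1: load  L1 → I/E on L1; bus BusRd; mem=40
  op5 P1: load  L4 → I/E on L4; bus BusRd; mem=0
  op6 P0: load  L3 → S/O on L3; bus BusRd; mem=60
  op7 P1: load  L1 → I/E on L1; bus (none); mem=40
  op8 P0: store L1 := 91 → M/I on L1; bus BusRdX; mem=40
  op9 P1: load  L2 → I/E on L2; bus BusRd; mem=60
  op10 P1: store L2 := 78 → I/M on L2; bus (none); mem=60
  op11 P1: load  L2 → I/M on L2; bus (none); mem=60
  op12 P1: store L0 := 79 → I/M on L0; bus (none); mem=80
  op13 P0: store L4 := 59 → M/I on L4; bus BusRdX; mem=0
  op14 P0: store L1 := 41 → M/I on L1; bus (none); mem=40
  op15 P0: load  L3 → S/O on L3; bus (none); mem=60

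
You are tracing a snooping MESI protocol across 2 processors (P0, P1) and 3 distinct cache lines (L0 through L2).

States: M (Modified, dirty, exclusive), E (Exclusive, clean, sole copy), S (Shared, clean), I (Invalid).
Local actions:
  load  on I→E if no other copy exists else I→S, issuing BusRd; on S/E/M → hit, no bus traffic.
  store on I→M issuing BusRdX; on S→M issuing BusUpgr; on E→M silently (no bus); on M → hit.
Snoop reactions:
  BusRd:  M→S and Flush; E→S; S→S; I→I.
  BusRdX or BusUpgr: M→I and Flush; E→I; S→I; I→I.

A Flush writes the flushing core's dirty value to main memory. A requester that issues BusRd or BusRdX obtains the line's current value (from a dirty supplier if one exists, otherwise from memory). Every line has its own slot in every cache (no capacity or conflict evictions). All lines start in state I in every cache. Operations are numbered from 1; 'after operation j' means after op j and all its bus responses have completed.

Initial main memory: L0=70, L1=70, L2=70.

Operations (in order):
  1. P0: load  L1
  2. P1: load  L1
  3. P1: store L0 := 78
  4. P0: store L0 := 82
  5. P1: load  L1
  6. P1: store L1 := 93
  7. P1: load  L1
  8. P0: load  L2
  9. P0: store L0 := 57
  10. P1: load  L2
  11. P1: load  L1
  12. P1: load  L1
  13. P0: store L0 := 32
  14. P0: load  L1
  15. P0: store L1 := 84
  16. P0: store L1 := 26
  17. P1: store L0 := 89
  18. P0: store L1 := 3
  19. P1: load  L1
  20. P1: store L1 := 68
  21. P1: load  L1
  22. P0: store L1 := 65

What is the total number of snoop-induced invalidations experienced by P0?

invalidations = 3

  op1 P0: load  L1 → E/I on L1; bus BusRd; mem=70
  op2 P1: load  L1 → S/S on L1; bus BusRd; mem=70
  op3 P1: store L0 := 78 → I/M on L0; bus BusRdX; mem=70
  op4 P0: store L0 := 82 → M/I on L0; bus BusRdX Flush; mem=78
  op5 P1: load  L1 → S/S on L1; bus (none); mem=70
  op6 P1: store L1 := 93 → I/M on L1; bus BusUpgr; mem=70
  op7 P1: load  L1 → I/M on L1; bus (none); mem=70
  op8 P0: load  L2 → E/I on L2; bus BusRd; mem=70
  op9 P0: store L0 := 57 → M/I on L0; bus (none); mem=78
  op10 P1: load  L2 → S/S on L2; bus BusRd; mem=70
  op11 P1: load  L1 → I/M on L1; bus (none); mem=70
  op12 P1: load  L1 → I/M on L1; bus (none); mem=70
  op13 P0: store L0 := 32 → M/I on L0; bus (none); mem=78
  op14 P0: load  L1 → S/S on L1; bus BusRd Flush; mem=93
  op15 P0: store L1 := 84 → M/I on L1; bus BusUpgr; mem=93
  op16 P0: store L1 := 26 → M/I on L1; bus (none); mem=93
  op17 P1: store L0 := 89 → I/M on L0; bus BusRdX Flush; mem=32
  op18 P0: store L1 := 3 → M/I on L1; bus (none); mem=93
  op19 P1: load  L1 → S/S on L1; bus BusRd Flush; mem=3
  op20 P1: store L1 := 68 → I/M on L1; bus BusUpgr; mem=3
  op21 P1: load  L1 → I/M on L1; bus (none); mem=3
  op22 P0: store L1 := 65 → M/I on L1; bus BusRdX Flush; mem=68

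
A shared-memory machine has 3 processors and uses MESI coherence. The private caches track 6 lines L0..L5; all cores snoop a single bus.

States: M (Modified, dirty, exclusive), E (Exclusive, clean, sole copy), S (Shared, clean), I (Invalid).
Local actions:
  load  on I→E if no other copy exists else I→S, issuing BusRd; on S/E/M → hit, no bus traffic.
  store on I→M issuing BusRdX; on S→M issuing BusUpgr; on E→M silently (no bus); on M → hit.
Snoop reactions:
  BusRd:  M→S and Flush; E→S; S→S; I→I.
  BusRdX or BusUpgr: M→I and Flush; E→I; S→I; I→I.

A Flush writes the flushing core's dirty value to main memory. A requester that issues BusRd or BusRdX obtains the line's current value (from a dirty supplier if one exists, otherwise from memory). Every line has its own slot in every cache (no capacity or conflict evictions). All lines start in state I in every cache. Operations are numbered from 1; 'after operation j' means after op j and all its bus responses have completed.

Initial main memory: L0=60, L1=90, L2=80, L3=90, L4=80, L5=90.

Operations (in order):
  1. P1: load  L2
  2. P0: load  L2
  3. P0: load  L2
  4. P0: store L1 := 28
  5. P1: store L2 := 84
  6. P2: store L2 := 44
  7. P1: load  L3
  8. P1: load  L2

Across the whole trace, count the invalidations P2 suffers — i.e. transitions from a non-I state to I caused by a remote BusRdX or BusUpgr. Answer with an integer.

[1] P1: load  L2 | P0:I, P1:E(80), P2:I | bus: BusRd
[2] P0: load  L2 | P0:S(80), P1:S(80), P2:I | bus: BusRd
[3] P0: load  L2 | P0:S(80), P1:S(80), P2:I | bus: none
[4] P0: store L1 := 28 | P0:M(28), P1:I, P2:I | bus: BusRdX
[5] P1: store L2 := 84 | P0:I, P1:M(84), P2:I | bus: BusUpgr
[6] P2: store L2 := 44 | P0:I, P1:I, P2:M(44) | bus: BusRdX,Flush
[7] P1: load  L3 | P0:I, P1:E(90), P2:I | bus: BusRd
[8] P1: load  L2 | P0:I, P1:S(44), P2:S(44) | bus: BusRd,Flush

invalidations = 0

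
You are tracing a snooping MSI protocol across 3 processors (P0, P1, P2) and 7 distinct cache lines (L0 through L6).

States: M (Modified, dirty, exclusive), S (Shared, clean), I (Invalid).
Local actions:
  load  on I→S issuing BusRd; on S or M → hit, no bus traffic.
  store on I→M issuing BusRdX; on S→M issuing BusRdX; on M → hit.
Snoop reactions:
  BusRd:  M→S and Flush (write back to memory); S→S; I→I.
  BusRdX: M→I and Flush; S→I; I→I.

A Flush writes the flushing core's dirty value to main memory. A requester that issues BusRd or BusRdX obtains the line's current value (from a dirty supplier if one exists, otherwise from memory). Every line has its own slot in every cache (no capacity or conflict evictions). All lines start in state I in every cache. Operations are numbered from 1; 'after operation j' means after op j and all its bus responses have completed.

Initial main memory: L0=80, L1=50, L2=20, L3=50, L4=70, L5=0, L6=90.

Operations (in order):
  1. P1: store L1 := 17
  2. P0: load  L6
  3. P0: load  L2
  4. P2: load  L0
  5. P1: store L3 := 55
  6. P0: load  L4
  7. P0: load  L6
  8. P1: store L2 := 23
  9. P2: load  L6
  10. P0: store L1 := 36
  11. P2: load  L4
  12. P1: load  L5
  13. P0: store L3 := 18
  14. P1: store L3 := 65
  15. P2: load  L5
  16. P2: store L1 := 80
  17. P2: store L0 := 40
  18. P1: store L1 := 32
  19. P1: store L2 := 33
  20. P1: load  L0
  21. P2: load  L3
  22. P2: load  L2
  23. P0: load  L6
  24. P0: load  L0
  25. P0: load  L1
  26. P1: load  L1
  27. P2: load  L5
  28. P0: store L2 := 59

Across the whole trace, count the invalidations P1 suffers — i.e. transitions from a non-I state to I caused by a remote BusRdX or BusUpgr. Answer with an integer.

1. P1: store L1 := 17  bus=[BusRdX]  L1: P0=I P1=M P2=I  mem[L1]=50
2. P0: load  L6  bus=[BusRd]  L6: P0=S P1=I P2=I  mem[L6]=90
3. P0: load  L2  bus=[BusRd]  L2: P0=S P1=I P2=I  mem[L2]=20
4. P2: load  L0  bus=[BusRd]  L0: P0=I P1=I P2=S  mem[L0]=80
5. P1: store L3 := 55  bus=[BusRdX]  L3: P0=I P1=M P2=I  mem[L3]=50
6. P0: load  L4  bus=[BusRd]  L4: P0=S P1=I P2=I  mem[L4]=70
7. P0: load  L6  bus=[-]  L6: P0=S P1=I P2=I  mem[L6]=90
8. P1: store L2 := 23  bus=[BusRdX]  L2: P0=I P1=M P2=I  mem[L2]=20
9. P2: load  L6  bus=[BusRd]  L6: P0=S P1=I P2=S  mem[L6]=90
10. P0: store L1 := 36  bus=[BusRdX,Flush]  L1: P0=M P1=I P2=I  mem[L1]=17
11. P2: load  L4  bus=[BusRd]  L4: P0=S P1=I P2=S  mem[L4]=70
12. P1: load  L5  bus=[BusRd]  L5: P0=I P1=S P2=I  mem[L5]=0
13. P0: store L3 := 18  bus=[BusRdX,Flush]  L3: P0=M P1=I P2=I  mem[L3]=55
14. P1: store L3 := 65  bus=[BusRdX,Flush]  L3: P0=I P1=M P2=I  mem[L3]=18
15. P2: load  L5  bus=[BusRd]  L5: P0=I P1=S P2=S  mem[L5]=0
16. P2: store L1 := 80  bus=[BusRdX,Flush]  L1: P0=I P1=I P2=M  mem[L1]=36
17. P2: store L0 := 40  bus=[BusRdX]  L0: P0=I P1=I P2=M  mem[L0]=80
18. P1: store L1 := 32  bus=[BusRdX,Flush]  L1: P0=I P1=M P2=I  mem[L1]=80
19. P1: store L2 := 33  bus=[-]  L2: P0=I P1=M P2=I  mem[L2]=20
20. P1: load  L0  bus=[BusRd,Flush]  L0: P0=I P1=S P2=S  mem[L0]=40
21. P2: load  L3  bus=[BusRd,Flush]  L3: P0=I P1=S P2=S  mem[L3]=65
22. P2: load  L2  bus=[BusRd,Flush]  L2: P0=I P1=S P2=S  mem[L2]=33
23. P0: load  L6  bus=[-]  L6: P0=S P1=I P2=S  mem[L6]=90
24. P0: load  L0  bus=[BusRd]  L0: P0=S P1=S P2=S  mem[L0]=40
25. P0: load  L1  bus=[BusRd,Flush]  L1: P0=S P1=S P2=I  mem[L1]=32
26. P1: load  L1  bus=[-]  L1: P0=S P1=S P2=I  mem[L1]=32
27. P2: load  L5  bus=[-]  L5: P0=I P1=S P2=S  mem[L5]=0
28. P0: store L2 := 59  bus=[BusRdX]  L2: P0=M P1=I P2=I  mem[L2]=33

invalidations = 3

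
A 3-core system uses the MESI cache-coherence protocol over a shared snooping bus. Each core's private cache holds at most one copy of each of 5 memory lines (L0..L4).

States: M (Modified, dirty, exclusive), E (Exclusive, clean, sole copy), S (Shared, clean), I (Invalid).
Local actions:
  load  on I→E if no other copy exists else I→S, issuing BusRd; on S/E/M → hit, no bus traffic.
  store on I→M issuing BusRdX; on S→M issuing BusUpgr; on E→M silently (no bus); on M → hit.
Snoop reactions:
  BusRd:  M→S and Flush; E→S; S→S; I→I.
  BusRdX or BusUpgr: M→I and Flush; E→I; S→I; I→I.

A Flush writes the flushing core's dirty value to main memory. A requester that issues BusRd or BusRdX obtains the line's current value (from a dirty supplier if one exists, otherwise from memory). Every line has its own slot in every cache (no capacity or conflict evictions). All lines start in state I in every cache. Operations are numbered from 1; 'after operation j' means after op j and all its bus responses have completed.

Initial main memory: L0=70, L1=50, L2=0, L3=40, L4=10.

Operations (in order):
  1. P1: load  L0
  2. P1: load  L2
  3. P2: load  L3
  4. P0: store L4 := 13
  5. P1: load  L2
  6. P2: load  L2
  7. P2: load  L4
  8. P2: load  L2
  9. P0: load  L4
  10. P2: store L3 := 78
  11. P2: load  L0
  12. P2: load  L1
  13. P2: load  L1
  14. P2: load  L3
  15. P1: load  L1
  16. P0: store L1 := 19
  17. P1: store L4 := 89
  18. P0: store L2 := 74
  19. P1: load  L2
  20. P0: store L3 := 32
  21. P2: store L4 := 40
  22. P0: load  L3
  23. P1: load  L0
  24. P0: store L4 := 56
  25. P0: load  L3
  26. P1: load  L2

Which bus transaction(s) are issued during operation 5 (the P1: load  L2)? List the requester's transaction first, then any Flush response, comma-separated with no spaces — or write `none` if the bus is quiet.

bus = none

1. P1: load  L0  bus=[BusRd]  L0: P0=I P1=E P2=I  mem[L0]=70
2. P1: load  L2  bus=[BusRd]  L2: P0=I P1=E P2=I  mem[L2]=0
3. P2: load  L3  bus=[BusRd]  L3: P0=I P1=I P2=E  mem[L3]=40
4. P0: store L4 := 13  bus=[BusRdX]  L4: P0=M P1=I P2=I  mem[L4]=10
5. P1: load  L2  bus=[-]  L2: P0=I P1=E P2=I  mem[L2]=0
6. P2: load  L2  bus=[BusRd]  L2: P0=I P1=S P2=S  mem[L2]=0
7. P2: load  L4  bus=[BusRd,Flush]  L4: P0=S P1=I P2=S  mem[L4]=13
8. P2: load  L2  bus=[-]  L2: P0=I P1=S P2=S  mem[L2]=0
9. P0: load  L4  bus=[-]  L4: P0=S P1=I P2=S  mem[L4]=13
10. P2: store L3 := 78  bus=[-]  L3: P0=I P1=I P2=M  mem[L3]=40
11. P2: load  L0  bus=[BusRd]  L0: P0=I P1=S P2=S  mem[L0]=70
12. P2: load  L1  bus=[BusRd]  L1: P0=I P1=I P2=E  mem[L1]=50
13. P2: load  L1  bus=[-]  L1: P0=I P1=I P2=E  mem[L1]=50
14. P2: load  L3  bus=[-]  L3: P0=I P1=I P2=M  mem[L3]=40
15. P1: load  L1  bus=[BusRd]  L1: P0=I P1=S P2=S  mem[L1]=50
16. P0: store L1 := 19  bus=[BusRdX]  L1: P0=M P1=I P2=I  mem[L1]=50
17. P1: store L4 := 89  bus=[BusRdX]  L4: P0=I P1=M P2=I  mem[L4]=13
18. P0: store L2 := 74  bus=[BusRdX]  L2: P0=M P1=I P2=I  mem[L2]=0
19. P1: load  L2  bus=[BusRd,Flush]  L2: P0=S P1=S P2=I  mem[L2]=74
20. P0: store L3 := 32  bus=[BusRdX,Flush]  L3: P0=M P1=I P2=I  mem[L3]=78
21. P2: store L4 := 40  bus=[BusRdX,Flush]  L4: P0=I P1=I P2=M  mem[L4]=89
22. P0: load  L3  bus=[-]  L3: P0=M P1=I P2=I  mem[L3]=78
23. P1: load  L0  bus=[-]  L0: P0=I P1=S P2=S  mem[L0]=70
24. P0: store L4 := 56  bus=[BusRdX,Flush]  L4: P0=M P1=I P2=I  mem[L4]=40
25. P0: load  L3  bus=[-]  L3: P0=M P1=I P2=I  mem[L3]=78
26. P1: load  L2  bus=[-]  L2: P0=S P1=S P2=I  mem[L2]=74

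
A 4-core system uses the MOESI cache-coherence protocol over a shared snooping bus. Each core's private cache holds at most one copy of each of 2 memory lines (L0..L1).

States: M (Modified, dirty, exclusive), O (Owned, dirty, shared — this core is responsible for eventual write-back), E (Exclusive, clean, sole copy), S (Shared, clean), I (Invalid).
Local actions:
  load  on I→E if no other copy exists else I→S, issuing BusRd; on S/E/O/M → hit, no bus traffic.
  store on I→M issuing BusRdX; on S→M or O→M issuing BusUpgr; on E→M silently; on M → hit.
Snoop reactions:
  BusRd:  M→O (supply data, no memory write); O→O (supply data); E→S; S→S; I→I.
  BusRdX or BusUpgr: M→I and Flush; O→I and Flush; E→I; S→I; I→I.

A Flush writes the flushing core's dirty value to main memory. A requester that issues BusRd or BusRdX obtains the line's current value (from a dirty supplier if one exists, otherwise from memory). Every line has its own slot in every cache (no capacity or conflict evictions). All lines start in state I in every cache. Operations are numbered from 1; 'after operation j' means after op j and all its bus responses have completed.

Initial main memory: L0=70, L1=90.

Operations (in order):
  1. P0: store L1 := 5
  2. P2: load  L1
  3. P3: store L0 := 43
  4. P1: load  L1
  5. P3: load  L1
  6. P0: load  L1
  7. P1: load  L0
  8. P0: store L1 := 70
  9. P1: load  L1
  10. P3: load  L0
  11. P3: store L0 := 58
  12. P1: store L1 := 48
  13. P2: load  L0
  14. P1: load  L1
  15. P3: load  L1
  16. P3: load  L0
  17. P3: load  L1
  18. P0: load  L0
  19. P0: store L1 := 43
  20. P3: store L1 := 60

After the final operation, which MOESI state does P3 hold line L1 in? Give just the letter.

  op1 P0: store L1 := 5 → M/I/I/I on L1; bus BusRdX; mem=90
  op2 P2: load  L1 → O/I/S/I on L1; bus BusRd; mem=90
  op3 P3: store L0 := 43 → I/I/I/M on L0; bus BusRdX; mem=70
  op4 P1: load  L1 → O/S/S/I on L1; bus BusRd; mem=90
  op5 P3: load  L1 → O/S/S/S on L1; bus BusRd; mem=90
  op6 P0: load  L1 → O/S/S/S on L1; bus (none); mem=90
  op7 P1: load  L0 → I/S/I/O on L0; bus BusRd; mem=70
  op8 P0: store L1 := 70 → M/I/I/I on L1; bus BusUpgr; mem=90
  op9 P1: load  L1 → O/S/I/I on L1; bus BusRd; mem=90
  op10 P3: load  L0 → I/S/I/O on L0; bus (none); mem=70
  op11 P3: store L0 := 58 → I/I/I/M on L0; bus BusUpgr; mem=70
  op12 P1: store L1 := 48 → I/M/I/I on L1; bus BusUpgr Flush; mem=70
  op13 P2: load  L0 → I/I/S/O on L0; bus BusRd; mem=70
  op14 P1: load  L1 → I/M/I/I on L1; bus (none); mem=70
  op15 P3: load  L1 → I/O/I/S on L1; bus BusRd; mem=70
  op16 P3: load  L0 → I/I/S/O on L0; bus (none); mem=70
  op17 P3: load  L1 → I/O/I/S on L1; bus (none); mem=70
  op18 P0: load  L0 → S/I/S/O on L0; bus BusRd; mem=70
  op19 P0: store L1 := 43 → M/I/I/I on L1; bus BusRdX Flush; mem=48
  op20 P3: store L1 := 60 → I/I/I/M on L1; bus BusRdX Flush; mem=43

state = M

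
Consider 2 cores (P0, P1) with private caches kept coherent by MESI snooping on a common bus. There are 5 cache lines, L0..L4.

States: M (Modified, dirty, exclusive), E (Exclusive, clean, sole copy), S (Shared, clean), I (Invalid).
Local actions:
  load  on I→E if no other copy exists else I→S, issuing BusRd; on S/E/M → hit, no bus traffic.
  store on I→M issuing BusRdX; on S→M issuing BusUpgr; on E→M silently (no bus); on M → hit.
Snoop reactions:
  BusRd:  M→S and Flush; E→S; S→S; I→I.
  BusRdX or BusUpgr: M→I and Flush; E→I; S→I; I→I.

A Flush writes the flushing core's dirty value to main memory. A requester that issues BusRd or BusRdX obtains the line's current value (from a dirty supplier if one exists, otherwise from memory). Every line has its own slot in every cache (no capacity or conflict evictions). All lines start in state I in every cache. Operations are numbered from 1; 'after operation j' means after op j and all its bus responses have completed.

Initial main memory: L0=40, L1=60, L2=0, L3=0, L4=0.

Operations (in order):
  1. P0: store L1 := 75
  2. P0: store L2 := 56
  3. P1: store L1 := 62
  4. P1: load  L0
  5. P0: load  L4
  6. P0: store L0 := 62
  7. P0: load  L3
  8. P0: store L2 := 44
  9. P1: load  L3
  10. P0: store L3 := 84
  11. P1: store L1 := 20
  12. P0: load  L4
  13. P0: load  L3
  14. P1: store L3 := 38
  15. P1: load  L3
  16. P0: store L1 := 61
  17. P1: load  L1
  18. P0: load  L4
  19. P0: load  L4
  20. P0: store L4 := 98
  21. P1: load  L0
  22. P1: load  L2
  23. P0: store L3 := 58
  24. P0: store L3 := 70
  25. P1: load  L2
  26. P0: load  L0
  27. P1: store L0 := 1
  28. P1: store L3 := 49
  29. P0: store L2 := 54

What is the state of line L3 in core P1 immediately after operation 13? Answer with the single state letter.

step 1: P0: store L1 := 75  ⟶  MI  (L1)  txn=BusRdX  M[L1]=60
step 2: P0: store L2 := 56  ⟶  MI  (L2)  txn=BusRdX  M[L2]=0
step 3: P1: store L1 := 62  ⟶  IM  (L1)  txn=BusRdX+Flush  M[L1]=75
step 4: P1: load  L0  ⟶  IE  (L0)  txn=BusRd  M[L0]=40
step 5: P0: load  L4  ⟶  EI  (L4)  txn=BusRd  M[L4]=0
step 6: P0: store L0 := 62  ⟶  MI  (L0)  txn=BusRdX  M[L0]=40
step 7: P0: load  L3  ⟶  EI  (L3)  txn=BusRd  M[L3]=0
step 8: P0: store L2 := 44  ⟶  MI  (L2)  txn=∅  M[L2]=0
step 9: P1: load  L3  ⟶  SS  (L3)  txn=BusRd  M[L3]=0
step 10: P0: store L3 := 84  ⟶  MI  (L3)  txn=BusUpgr  M[L3]=0
step 11: P1: store L1 := 20  ⟶  IM  (L1)  txn=∅  M[L1]=75
step 12: P0: load  L4  ⟶  EI  (L4)  txn=∅  M[L4]=0
step 13: P0: load  L3  ⟶  MI  (L3)  txn=∅  M[L3]=0
step 14: P1: store L3 := 38  ⟶  IM  (L3)  txn=BusRdX+Flush  M[L3]=84
step 15: P1: load  L3  ⟶  IM  (L3)  txn=∅  M[L3]=84
step 16: P0: store L1 := 61  ⟶  MI  (L1)  txn=BusRdX+Flush  M[L1]=20
step 17: P1: load  L1  ⟶  SS  (L1)  txn=BusRd+Flush  M[L1]=61
step 18: P0: load  L4  ⟶  EI  (L4)  txn=∅  M[L4]=0
step 19: P0: load  L4  ⟶  EI  (L4)  txn=∅  M[L4]=0
step 20: P0: store L4 := 98  ⟶  MI  (L4)  txn=∅  M[L4]=0
step 21: P1: load  L0  ⟶  SS  (L0)  txn=BusRd+Flush  M[L0]=62
step 22: P1: load  L2  ⟶  SS  (L2)  txn=BusRd+Flush  M[L2]=44
step 23: P0: store L3 := 58  ⟶  MI  (L3)  txn=BusRdX+Flush  M[L3]=38
step 24: P0: store L3 := 70  ⟶  MI  (L3)  txn=∅  M[L3]=38
step 25: P1: load  L2  ⟶  SS  (L2)  txn=∅  M[L2]=44
step 26: P0: load  L0  ⟶  SS  (L0)  txn=∅  M[L0]=62
step 27: P1: store L0 := 1  ⟶  IM  (L0)  txn=BusUpgr  M[L0]=62
step 28: P1: store L3 := 49  ⟶  IM  (L3)  txn=BusRdX+Flush  M[L3]=70
step 29: P0: store L2 := 54  ⟶  MI  (L2)  txn=BusUpgr  M[L2]=44

state = I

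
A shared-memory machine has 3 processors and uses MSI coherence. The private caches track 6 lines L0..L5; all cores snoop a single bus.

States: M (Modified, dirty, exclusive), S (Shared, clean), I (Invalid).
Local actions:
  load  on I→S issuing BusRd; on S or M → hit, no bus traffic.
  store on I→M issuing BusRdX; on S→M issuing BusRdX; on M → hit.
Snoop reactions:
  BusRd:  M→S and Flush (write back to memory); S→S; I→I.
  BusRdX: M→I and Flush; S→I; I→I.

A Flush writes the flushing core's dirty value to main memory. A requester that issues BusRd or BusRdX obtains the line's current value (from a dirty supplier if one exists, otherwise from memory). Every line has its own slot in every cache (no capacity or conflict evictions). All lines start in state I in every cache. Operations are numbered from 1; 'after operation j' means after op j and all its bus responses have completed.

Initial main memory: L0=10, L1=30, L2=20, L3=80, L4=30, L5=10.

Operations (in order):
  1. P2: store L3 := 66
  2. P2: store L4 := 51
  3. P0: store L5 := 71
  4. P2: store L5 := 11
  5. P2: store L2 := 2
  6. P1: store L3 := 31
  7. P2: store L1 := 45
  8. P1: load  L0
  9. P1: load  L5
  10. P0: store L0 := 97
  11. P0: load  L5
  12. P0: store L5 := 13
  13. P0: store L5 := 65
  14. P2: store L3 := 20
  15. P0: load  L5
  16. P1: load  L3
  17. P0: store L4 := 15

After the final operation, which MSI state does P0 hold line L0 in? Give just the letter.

state = M

  op1 P2: store L3 := 66 → I/I/M on L3; bus BusRdX; mem=80
  op2 P2: store L4 := 51 → I/I/M on L4; bus BusRdX; mem=30
  op3 P0: store L5 := 71 → M/I/I on L5; bus BusRdX; mem=10
  op4 P2: store L5 := 11 → I/I/M on L5; bus BusRdX Flush; mem=71
  op5 P2: store L2 := 2 → I/I/M on L2; bus BusRdX; mem=20
  op6 P1: store L3 := 31 → I/M/I on L3; bus BusRdX Flush; mem=66
  op7 P2: store L1 := 45 → I/I/M on L1; bus BusRdX; mem=30
  op8 P1: load  L0 → I/S/I on L0; bus BusRd; mem=10
  op9 P1: load  L5 → I/S/S on L5; bus BusRd Flush; mem=11
  op10 P0: store L0 := 97 → M/I/I on L0; bus BusRdX; mem=10
  op11 P0: load  L5 → S/S/S on L5; bus BusRd; mem=11
  op12 P0: store L5 := 13 → M/I/I on L5; bus BusRdX; mem=11
  op13 P0: store L5 := 65 → M/I/I on L5; bus (none); mem=11
  op14 P2: store L3 := 20 → I/I/M on L3; bus BusRdX Flush; mem=31
  op15 P0: load  L5 → M/I/I on L5; bus (none); mem=11
  op16 P1: load  L3 → I/S/S on L3; bus BusRd Flush; mem=20
  op17 P0: store L4 := 15 → M/I/I on L4; bus BusRdX Flush; mem=51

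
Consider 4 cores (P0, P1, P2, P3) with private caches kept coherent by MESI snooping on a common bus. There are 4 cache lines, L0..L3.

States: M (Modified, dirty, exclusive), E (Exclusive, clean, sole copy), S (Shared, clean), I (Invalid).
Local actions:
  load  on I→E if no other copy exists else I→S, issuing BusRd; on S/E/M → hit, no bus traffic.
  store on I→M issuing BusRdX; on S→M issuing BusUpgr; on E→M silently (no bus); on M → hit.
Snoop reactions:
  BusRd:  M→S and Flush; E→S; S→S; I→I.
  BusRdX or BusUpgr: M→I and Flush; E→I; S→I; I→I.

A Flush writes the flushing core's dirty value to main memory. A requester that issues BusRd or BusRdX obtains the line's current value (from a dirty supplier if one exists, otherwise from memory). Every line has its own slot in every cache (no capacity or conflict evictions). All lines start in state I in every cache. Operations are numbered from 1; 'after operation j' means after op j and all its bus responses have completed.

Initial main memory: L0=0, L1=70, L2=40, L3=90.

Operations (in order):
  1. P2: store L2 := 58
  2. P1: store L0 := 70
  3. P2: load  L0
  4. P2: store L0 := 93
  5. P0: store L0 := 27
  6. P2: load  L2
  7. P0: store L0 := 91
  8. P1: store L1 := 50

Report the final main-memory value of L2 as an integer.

memory[L2] = 40

  op1 P2: store L2 := 58 → I/I/M/I on L2; bus BusRdX; mem=40
  op2 P1: store L0 := 70 → I/M/I/I on L0; bus BusRdX; mem=0
  op3 P2: load  L0 → I/S/S/I on L0; bus BusRd Flush; mem=70
  op4 P2: store L0 := 93 → I/I/M/I on L0; bus BusUpgr; mem=70
  op5 P0: store L0 := 27 → M/I/I/I on L0; bus BusRdX Flush; mem=93
  op6 P2: load  L2 → I/I/M/I on L2; bus (none); mem=40
  op7 P0: store L0 := 91 → M/I/I/I on L0; bus (none); mem=93
  op8 P1: store L1 := 50 → I/M/I/I on L1; bus BusRdX; mem=70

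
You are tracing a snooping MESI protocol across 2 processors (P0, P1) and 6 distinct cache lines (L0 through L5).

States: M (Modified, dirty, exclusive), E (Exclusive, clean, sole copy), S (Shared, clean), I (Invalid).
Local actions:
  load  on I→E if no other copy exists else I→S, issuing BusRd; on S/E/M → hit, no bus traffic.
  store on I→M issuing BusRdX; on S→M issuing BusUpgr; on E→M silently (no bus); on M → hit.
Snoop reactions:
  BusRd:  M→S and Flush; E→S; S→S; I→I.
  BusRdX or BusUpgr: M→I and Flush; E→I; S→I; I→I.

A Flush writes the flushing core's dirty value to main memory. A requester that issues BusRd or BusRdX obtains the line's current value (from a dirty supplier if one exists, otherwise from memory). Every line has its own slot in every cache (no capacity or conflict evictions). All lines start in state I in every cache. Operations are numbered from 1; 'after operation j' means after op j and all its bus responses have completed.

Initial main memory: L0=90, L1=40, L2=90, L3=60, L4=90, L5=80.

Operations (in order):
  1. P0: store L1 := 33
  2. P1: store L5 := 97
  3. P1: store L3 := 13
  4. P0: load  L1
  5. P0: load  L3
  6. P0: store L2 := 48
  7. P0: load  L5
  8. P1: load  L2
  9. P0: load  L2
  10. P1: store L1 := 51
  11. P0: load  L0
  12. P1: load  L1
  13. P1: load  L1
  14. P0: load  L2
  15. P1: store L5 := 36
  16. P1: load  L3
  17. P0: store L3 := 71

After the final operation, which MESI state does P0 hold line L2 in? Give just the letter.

[1] P0: store L1 := 33 | P0:M(33), P1:I | bus: BusRdX
[2] P1: store L5 := 97 | P0:I, P1:M(97) | bus: BusRdX
[3] P1: store L3 := 13 | P0:I, P1:M(13) | bus: BusRdX
[4] P0: load  L1 | P0:M(33), P1:I | bus: none
[5] P0: load  L3 | P0:S(13), P1:S(13) | bus: BusRd,Flush
[6] P0: store L2 := 48 | P0:M(48), P1:I | bus: BusRdX
[7] P0: load  L5 | P0:S(97), P1:S(97) | bus: BusRd,Flush
[8] P1: load  L2 | P0:S(48), P1:S(48) | bus: BusRd,Flush
[9] P0: load  L2 | P0:S(48), P1:S(48) | bus: none
[10] P1: store L1 := 51 | P0:I, P1:M(51) | bus: BusRdX,Flush
[11] P0: load  L0 | P0:E(90), P1:I | bus: BusRd
[12] P1: load  L1 | P0:I, P1:M(51) | bus: none
[13] P1: load  L1 | P0:I, P1:M(51) | bus: none
[14] P0: load  L2 | P0:S(48), P1:S(48) | bus: none
[15] P1: store L5 := 36 | P0:I, P1:M(36) | bus: BusUpgr
[16] P1: load  L3 | P0:S(13), P1:S(13) | bus: none
[17] P0: store L3 := 71 | P0:M(71), P1:I | bus: BusUpgr

state = S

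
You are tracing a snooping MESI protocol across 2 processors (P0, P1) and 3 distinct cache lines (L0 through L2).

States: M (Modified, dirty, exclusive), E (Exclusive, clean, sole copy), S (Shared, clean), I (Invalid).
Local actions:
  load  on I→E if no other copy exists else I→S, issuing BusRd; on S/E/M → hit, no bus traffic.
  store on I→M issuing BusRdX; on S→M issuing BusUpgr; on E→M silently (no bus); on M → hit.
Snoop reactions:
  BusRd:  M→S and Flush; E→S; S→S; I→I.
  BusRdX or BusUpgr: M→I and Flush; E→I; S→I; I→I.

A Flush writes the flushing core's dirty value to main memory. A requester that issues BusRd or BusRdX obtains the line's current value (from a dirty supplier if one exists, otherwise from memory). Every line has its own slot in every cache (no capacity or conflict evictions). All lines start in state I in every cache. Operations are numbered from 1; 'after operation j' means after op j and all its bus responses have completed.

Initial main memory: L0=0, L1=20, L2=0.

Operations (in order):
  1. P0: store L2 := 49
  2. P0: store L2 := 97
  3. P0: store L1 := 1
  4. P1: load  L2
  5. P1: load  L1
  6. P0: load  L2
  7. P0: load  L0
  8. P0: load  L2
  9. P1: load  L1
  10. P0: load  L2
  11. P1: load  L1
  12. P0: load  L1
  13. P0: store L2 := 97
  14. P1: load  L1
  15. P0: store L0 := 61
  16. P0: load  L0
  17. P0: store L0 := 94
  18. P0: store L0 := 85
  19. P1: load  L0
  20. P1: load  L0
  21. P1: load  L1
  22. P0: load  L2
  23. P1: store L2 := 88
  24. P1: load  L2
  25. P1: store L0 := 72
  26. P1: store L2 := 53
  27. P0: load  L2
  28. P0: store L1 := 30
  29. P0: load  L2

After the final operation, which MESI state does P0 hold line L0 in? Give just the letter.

state = I

[1] P0: store L2 := 49 | P0:M(49), P1:I | bus: BusRdX
[2] P0: store L2 := 97 | P0:M(97), P1:I | bus: none
[3] P0: store L1 := 1 | P0:M(1), P1:I | bus: BusRdX
[4] P1: load  L2 | P0:S(97), P1:S(97) | bus: BusRd,Flush
[5] P1: load  L1 | P0:S(1), P1:S(1) | bus: BusRd,Flush
[6] P0: load  L2 | P0:S(97), P1:S(97) | bus: none
[7] P0: load  L0 | P0:E(0), P1:I | bus: BusRd
[8] P0: load  L2 | P0:S(97), P1:S(97) | bus: none
[9] P1: load  L1 | P0:S(1), P1:S(1) | bus: none
[10] P0: load  L2 | P0:S(97), P1:S(97) | bus: none
[11] P1: load  L1 | P0:S(1), P1:S(1) | bus: none
[12] P0: load  L1 | P0:S(1), P1:S(1) | bus: none
[13] P0: store L2 := 97 | P0:M(97), P1:I | bus: BusUpgr
[14] P1: load  L1 | P0:S(1), P1:S(1) | bus: none
[15] P0: store L0 := 61 | P0:M(61), P1:I | bus: none
[16] P0: load  L0 | P0:M(61), P1:I | bus: none
[17] P0: store L0 := 94 | P0:M(94), P1:I | bus: none
[18] P0: store L0 := 85 | P0:M(85), P1:I | bus: none
[19] P1: load  L0 | P0:S(85), P1:S(85) | bus: BusRd,Flush
[20] P1: load  L0 | P0:S(85), P1:S(85) | bus: none
[21] P1: load  L1 | P0:S(1), P1:S(1) | bus: none
[22] P0: load  L2 | P0:M(97), P1:I | bus: none
[23] P1: store L2 := 88 | P0:I, P1:M(88) | bus: BusRdX,Flush
[24] P1: load  L2 | P0:I, P1:M(88) | bus: none
[25] P1: store L0 := 72 | P0:I, P1:M(72) | bus: BusUpgr
[26] P1: store L2 := 53 | P0:I, P1:M(53) | bus: none
[27] P0: load  L2 | P0:S(53), P1:S(53) | bus: BusRd,Flush
[28] P0: store L1 := 30 | P0:M(30), P1:I | bus: BusUpgr
[29] P0: load  L2 | P0:S(53), P1:S(53) | bus: none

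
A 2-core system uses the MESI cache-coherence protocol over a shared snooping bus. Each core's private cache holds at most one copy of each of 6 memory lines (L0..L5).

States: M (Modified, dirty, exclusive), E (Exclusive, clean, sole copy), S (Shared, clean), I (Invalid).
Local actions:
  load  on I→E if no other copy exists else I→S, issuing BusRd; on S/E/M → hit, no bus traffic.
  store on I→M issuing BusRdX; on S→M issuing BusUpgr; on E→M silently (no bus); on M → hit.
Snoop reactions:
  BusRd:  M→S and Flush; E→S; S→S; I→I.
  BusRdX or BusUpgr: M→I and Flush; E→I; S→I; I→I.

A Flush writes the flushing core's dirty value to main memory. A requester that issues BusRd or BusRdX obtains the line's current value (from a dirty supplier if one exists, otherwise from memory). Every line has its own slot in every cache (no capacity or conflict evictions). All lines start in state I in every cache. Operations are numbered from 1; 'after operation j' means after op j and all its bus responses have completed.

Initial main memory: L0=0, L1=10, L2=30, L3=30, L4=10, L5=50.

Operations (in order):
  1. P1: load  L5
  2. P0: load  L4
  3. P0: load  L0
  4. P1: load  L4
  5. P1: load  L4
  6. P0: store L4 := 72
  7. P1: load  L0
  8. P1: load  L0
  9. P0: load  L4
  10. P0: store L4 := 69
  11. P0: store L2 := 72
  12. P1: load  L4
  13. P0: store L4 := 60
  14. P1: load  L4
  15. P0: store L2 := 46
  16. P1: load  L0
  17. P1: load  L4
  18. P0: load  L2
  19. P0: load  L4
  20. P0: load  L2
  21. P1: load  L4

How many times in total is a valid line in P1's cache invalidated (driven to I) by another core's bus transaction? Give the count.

invalidations = 2

  op1 P1: load  L5 → I/E on L5; bus BusRd; mem=50
  op2 P0: load  L4 → E/I on L4; bus BusRd; mem=10
  op3 P0: load  L0 → E/I on L0; bus BusRd; mem=0
  op4 P1: load  L4 → S/S on L4; bus BusRd; mem=10
  op5 P1: load  L4 → S/S on L4; bus (none); mem=10
  op6 P0: store L4 := 72 → M/I on L4; bus BusUpgr; mem=10
  op7 P1: load  L0 → S/S on L0; bus BusRd; mem=0
  op8 P1: load  L0 → S/S on L0; bus (none); mem=0
  op9 P0: load  L4 → M/I on L4; bus (none); mem=10
  op10 P0: store L4 := 69 → M/I on L4; bus (none); mem=10
  op11 P0: store L2 := 72 → M/I on L2; bus BusRdX; mem=30
  op12 P1: load  L4 → S/S on L4; bus BusRd Flush; mem=69
  op13 P0: store L4 := 60 → M/I on L4; bus BusUpgr; mem=69
  op14 P1: load  L4 → S/S on L4; bus BusRd Flush; mem=60
  op15 P0: store L2 := 46 → M/I on L2; bus (none); mem=30
  op16 P1: load  L0 → S/S on L0; bus (none); mem=0
  op17 P1: load  L4 → S/S on L4; bus (none); mem=60
  op18 P0: load  L2 → M/I on L2; bus (none); mem=30
  op19 P0: load  L4 → S/S on L4; bus (none); mem=60
  op20 P0: load  L2 → M/I on L2; bus (none); mem=30
  op21 P1: load  L4 → S/S on L4; bus (none); mem=60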